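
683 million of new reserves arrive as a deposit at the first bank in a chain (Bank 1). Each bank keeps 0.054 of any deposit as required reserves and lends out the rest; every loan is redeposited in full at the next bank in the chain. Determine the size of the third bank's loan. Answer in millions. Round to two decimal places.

Each bank lends a fraction (1 − rr) = 0.9460 of the deposit it receives, so Bank 3 receives 683·0.9460^2 and lends 683·0.9460^3 ≈ 578.2213 million.

578.22 million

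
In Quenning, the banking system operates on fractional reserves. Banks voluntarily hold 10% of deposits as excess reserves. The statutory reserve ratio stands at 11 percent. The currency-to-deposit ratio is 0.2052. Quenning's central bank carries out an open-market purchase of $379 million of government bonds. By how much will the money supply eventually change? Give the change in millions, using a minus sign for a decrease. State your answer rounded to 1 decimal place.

The money multiplier is m = (1 + c) / (rr + e + c) = (1 + 0.2052) / (0.11 + 0.1 + 0.2052) ≈ 2.90270.
The purchase adds 379 million of base, so ΔM = m × ΔMB = 2.90270 × (+379) = 1100.1233 million.

$1100.1 million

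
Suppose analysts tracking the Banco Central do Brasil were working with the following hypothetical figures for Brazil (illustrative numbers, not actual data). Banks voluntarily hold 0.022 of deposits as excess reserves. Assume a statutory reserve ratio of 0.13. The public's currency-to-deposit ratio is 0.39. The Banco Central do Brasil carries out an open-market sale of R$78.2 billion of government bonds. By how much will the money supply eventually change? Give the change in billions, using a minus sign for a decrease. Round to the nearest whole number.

The money multiplier is m = (1 + c) / (rr + e + c) = (1 + 0.39) / (0.13 + 0.022 + 0.39) ≈ 2.5646.
The sale removes 78.2 billion of base, so ΔM = m × ΔMB = 2.5646 × (−78.2) ≈ -200.5517 billion.

-201 billion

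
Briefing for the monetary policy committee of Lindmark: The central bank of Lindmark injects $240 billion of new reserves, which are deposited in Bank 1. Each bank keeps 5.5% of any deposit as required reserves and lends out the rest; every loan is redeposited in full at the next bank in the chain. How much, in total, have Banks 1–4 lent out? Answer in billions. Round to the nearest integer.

Bank i lends (1 − rr)^i of the original deposit: Bank 1 lends 240·0.9450 = 226.8000, Bank 2 lends 240·0.9450² = 214.3260, and so on.
Summing a geometric series: total = 240·[0.9450·(1 − 0.9450^4) / (1 − 0.9450)] ≈ 835.0625 billion.

$835 billion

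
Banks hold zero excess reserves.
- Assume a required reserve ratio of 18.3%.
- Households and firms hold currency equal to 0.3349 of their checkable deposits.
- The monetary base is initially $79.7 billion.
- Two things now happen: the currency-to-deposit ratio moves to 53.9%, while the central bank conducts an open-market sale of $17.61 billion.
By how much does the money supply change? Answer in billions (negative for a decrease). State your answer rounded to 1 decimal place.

Before: m₁ = (1 + 0.3349) / (0.183 + 0.3349) ≈ 2.5775, MB₁ = 79.7, so M₁ = 2.5775 × 79.7 ≈ 205.4268 billion.
After: m₂ = (1 + 0.539) / (0.183 + 0.539) ≈ 2.1316, MB₂ = 79.7 − 17.61 = 62.09, so M₂ = 2.1316 × 62.09 ≈ 132.351 billion.
ΔM = M₂ − M₁ = 132.351 − 205.4268 = -73.0758 billion.

-73.1 billion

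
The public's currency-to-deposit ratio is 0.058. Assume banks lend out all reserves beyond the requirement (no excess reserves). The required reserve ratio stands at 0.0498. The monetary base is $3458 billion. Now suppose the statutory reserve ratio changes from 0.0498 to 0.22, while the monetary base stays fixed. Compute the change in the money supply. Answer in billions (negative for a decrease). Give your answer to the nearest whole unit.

Initially m₁ = (1 + 0.058) / (0.0498 + 0.058) ≈ 9.81447, so M₁ = 9.81447 × 3458 ≈ 33938.4373 billion.
After the change m₂ = (1 + 0.058) / (0.22 + 0.058) ≈ 3.80576, so M₂ = 3.80576 × 3458 ≈ 13160.3181 billion.
ΔM = M₂ − M₁ = 13160.3181 − 33938.4373 = -20778.1192 billion.

-20778 billion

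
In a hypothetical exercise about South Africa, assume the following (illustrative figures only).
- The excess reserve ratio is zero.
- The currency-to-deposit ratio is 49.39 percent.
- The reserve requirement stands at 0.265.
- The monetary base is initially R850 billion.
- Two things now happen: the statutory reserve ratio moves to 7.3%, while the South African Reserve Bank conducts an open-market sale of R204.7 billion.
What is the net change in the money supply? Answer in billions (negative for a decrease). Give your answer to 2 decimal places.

Before: m₁ = (1 + 0.4939) / (0.265 + 0.4939) ≈ 1.968507, MB₁ = 850, so M₁ = 1.968507 × 850 ≈ 1673.2309 billion.
After: m₂ = (1 + 0.4939) / (0.073 + 0.4939) ≈ 2.635209, MB₂ = 850 − 204.7 = 645.3, so M₂ = 2.635209 × 645.3 ≈ 1700.5004 billion.
ΔM = M₂ − M₁ = 1700.5004 − 1673.2309 = 27.2695 billion.

R27.27 billion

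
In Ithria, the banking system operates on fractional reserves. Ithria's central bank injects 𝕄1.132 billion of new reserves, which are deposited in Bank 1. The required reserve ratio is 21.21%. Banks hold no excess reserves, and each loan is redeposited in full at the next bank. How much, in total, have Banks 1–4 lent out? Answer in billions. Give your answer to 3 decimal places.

Bank i lends (1 − rr)^i of the original deposit: Bank 1 lends 1.132·0.7879 ≈ 0.8919, Bank 2 lends 1.132·0.7879² ≈ 0.7027, and so on.
Summing a geometric series: total = 1.132·[0.7879·(1 − 0.7879^4) / (1 − 0.7879)] ≈ 2.5846 billion.

𝕄2.585 billion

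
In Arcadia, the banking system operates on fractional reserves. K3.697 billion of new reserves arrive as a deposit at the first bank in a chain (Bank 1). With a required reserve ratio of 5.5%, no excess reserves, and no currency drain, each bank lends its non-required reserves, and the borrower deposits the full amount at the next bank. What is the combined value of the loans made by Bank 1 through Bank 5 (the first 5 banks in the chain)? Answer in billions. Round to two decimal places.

Bank i lends (1 − rr)^i of the original deposit: Bank 1 lends 3.697·0.9450 ≈ 3.4937, Bank 2 lends 3.697·0.9450² ≈ 3.3015, and so on.
Summing a geometric series: total = 3.697·[0.9450·(1 − 0.9450^5) / (1 − 0.9450)] ≈ 15.6496 billion.

K15.65 billion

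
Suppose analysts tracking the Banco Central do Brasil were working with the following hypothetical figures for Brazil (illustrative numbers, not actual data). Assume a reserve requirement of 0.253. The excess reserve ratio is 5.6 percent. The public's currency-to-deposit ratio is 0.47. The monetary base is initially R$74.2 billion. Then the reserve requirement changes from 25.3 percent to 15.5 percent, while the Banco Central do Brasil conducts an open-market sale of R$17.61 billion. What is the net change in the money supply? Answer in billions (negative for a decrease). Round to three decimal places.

-17.863 billion

Before: m₁ = (1 + 0.47) / (0.253 + 0.056 + 0.47) ≈ 1.887035, MB₁ = 74.2, so M₁ = 1.887035 × 74.2 ≈ 140.018 billion.
After: m₂ = (1 + 0.47) / (0.155 + 0.056 + 0.47) ≈ 2.158590, MB₂ = 74.2 − 17.61 = 56.59, so M₂ = 2.158590 × 56.59 ≈ 122.1546 billion.
ΔM = M₂ − M₁ = 122.1546 − 140.018 = -17.8634 billion.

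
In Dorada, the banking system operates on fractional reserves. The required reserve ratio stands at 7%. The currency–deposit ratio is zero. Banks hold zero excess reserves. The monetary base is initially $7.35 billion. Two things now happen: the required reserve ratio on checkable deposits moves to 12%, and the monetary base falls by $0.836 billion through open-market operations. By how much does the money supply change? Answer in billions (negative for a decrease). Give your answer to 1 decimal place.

-50.7 billion

Before: m₁ = 1 / (0.07) ≈ 14.2857, MB₁ = 7.35, so M₁ = 14.2857 × 7.35 ≈ 104.9999 billion.
After: m₂ = 1 / (0.12) ≈ 8.3333, MB₂ = 7.35 − 0.836 = 6.514, so M₂ = 8.3333 × 6.514 ≈ 54.2831 billion.
ΔM = M₂ − M₁ = 54.2831 − 104.9999 = -50.7168 billion.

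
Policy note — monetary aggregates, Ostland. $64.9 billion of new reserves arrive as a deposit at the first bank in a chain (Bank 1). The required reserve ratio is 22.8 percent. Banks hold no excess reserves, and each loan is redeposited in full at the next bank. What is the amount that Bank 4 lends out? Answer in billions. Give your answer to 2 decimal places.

Each bank lends a fraction (1 − rr) = 0.7720 of the deposit it receives, so Bank 4 receives 64.9·0.7720^3 and lends 64.9·0.7720^4 ≈ 23.0523 billion.

$23.05 billion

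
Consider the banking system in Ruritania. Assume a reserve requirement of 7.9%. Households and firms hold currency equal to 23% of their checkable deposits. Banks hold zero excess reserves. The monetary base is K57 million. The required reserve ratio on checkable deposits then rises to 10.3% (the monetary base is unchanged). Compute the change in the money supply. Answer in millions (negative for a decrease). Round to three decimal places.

Initially m₁ = (1 + 0.23) / (0.079 + 0.23) ≈ 3.980583, so M₁ = 3.980583 × 57 ≈ 226.8932 million.
After the change m₂ = (1 + 0.23) / (0.103 + 0.23) ≈ 3.693694, so M₂ = 3.693694 × 57 ≈ 210.5406 million.
ΔM = M₂ − M₁ = 210.5406 − 226.8932 = -16.3526 million.

-16.353 million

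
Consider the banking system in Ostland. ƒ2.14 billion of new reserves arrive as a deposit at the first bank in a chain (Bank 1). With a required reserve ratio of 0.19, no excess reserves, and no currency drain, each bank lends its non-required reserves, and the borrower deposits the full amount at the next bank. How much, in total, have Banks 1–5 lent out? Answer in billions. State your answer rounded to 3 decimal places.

Bank i lends (1 − rr)^i of the original deposit: Bank 1 lends 2.14·0.8100 = 1.7334, Bank 2 lends 2.14·0.8100² ≈ 1.4041, and so on.
Summing a geometric series: total = 2.14·[0.8100·(1 − 0.8100^5) / (1 − 0.8100)] ≈ 5.9421 billion.

ƒ5.942 billion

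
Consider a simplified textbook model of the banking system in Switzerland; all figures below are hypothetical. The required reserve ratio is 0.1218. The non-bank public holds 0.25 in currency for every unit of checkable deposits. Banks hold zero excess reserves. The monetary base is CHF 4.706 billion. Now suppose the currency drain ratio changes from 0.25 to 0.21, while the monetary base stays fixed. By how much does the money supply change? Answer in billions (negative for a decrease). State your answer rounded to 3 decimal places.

CHF 1.340 billion

Initially m₁ = (1 + 0.25) / (0.1218 + 0.25) ≈ 3.36202, so M₁ = 3.36202 × 4.706 ≈ 15.8217 billion.
After the change m₂ = (1 + 0.21) / (0.1218 + 0.21) ≈ 3.64678, so M₂ = 3.64678 × 4.706 ≈ 17.1617 billion.
ΔM = M₂ − M₁ = 17.1617 − 15.8217 = 1.34 billion.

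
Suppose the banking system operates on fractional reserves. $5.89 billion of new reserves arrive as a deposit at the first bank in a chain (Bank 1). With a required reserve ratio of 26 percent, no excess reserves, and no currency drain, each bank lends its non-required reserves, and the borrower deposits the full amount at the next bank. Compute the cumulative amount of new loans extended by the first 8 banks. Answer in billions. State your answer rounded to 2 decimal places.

$15.26 billion

Bank i lends (1 − rr)^i of the original deposit: Bank 1 lends 5.89·0.7400 = 4.3586, Bank 2 lends 5.89·0.7400² ≈ 3.2254, and so on.
Summing a geometric series: total = 5.89·[0.7400·(1 − 0.7400^8) / (1 − 0.7400)] ≈ 15.2564 billion.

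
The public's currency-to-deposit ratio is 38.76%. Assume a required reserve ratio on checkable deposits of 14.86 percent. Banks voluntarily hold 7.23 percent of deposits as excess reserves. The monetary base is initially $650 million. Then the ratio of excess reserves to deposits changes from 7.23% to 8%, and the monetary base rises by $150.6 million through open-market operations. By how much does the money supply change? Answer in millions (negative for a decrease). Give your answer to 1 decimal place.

Before: m₁ = (1 + 0.3876) / (0.1486 + 0.0723 + 0.3876) ≈ 2.28036, MB₁ = 650, so M₁ = 2.28036 × 650 = 1482.234 million.
After: m₂ = (1 + 0.3876) / (0.1486 + 0.08 + 0.3876) ≈ 2.25187, MB₂ = 650 + 150.6 = 800.6, so M₂ = 2.25187 × 800.6 ≈ 1802.8471 million.
ΔM = M₂ − M₁ = 1802.8471 − 1482.234 = 320.6131 million.

$320.6 million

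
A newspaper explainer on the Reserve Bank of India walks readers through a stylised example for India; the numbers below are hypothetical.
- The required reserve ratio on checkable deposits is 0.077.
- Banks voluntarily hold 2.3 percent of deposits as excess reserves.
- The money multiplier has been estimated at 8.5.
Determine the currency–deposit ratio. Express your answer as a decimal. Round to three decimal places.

0.020

Using m = 8.5. From m = (1 + c)/(c + rr + e), rearranging gives 1 + c = m·(c + rr + e), so c·(1 − m) = m·(rr + e) − 1.
Hence c = [m·(rr + e) − 1]/(1 − m) = [8.5 × (0.077 + 0.023) − 1] / (1 − 8.5) = 0.020000.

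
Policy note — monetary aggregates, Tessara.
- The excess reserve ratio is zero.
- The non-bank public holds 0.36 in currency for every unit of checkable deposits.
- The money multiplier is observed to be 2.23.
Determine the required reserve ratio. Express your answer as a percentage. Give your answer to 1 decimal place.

Using m = 2.23. Since m = (1 + c)/(c + rr + e), the denominator satisfies c + rr + e = (1 + c)/m = (1 + 0.36) / 2.23 ≈ 0.609865.
With c = 0.36 and e = 0, the required reserve ratio is 0.609865 − 0.36 − 0 = 0.249865.

25.0%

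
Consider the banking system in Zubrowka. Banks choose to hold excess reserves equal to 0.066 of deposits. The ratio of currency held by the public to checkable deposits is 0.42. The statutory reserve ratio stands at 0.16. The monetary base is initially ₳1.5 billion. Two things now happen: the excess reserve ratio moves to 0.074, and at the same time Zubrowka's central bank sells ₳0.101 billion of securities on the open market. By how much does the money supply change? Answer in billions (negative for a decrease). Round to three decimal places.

-0.260 billion

Before: m₁ = (1 + 0.42) / (0.16 + 0.066 + 0.42) ≈ 2.19814, MB₁ = 1.5, so M₁ = 2.19814 × 1.5 ≈ 3.2972 billion.
After: m₂ = (1 + 0.42) / (0.16 + 0.074 + 0.42) ≈ 2.17125, MB₂ = 1.5 − 0.101 = 1.399, so M₂ = 2.17125 × 1.399 ≈ 3.0376 billion.
ΔM = M₂ − M₁ = 3.0376 − 3.2972 = -0.2596 billion.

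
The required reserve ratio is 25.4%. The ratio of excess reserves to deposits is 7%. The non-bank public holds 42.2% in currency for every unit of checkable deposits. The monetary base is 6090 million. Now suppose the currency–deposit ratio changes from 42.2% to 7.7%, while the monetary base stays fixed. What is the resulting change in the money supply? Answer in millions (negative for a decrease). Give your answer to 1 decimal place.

Initially m₁ = (1 + 0.422) / (0.254 + 0.07 + 0.422) ≈ 1.906166, so M₁ = 1.906166 × 6090 ≈ 11608.5509 million.
After the change m₂ = (1 + 0.077) / (0.254 + 0.07 + 0.077) ≈ 2.685786, so M₂ = 2.685786 × 6090 ≈ 16356.4367 million.
ΔM = M₂ − M₁ = 16356.4367 − 11608.5509 = 4747.8858 million.

4747.9 million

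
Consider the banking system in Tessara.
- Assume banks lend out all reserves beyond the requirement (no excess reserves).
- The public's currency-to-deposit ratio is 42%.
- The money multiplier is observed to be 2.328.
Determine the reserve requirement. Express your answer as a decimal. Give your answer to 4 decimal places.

0.1900

Using m = 2.328. Since m = (1 + c)/(c + rr + e), the denominator satisfies c + rr + e = (1 + c)/m = (1 + 0.42) / 2.328 ≈ 0.609966.
With c = 0.42 and e = 0, the reserve requirement is 0.609966 − 0.42 − 0 = 0.189966.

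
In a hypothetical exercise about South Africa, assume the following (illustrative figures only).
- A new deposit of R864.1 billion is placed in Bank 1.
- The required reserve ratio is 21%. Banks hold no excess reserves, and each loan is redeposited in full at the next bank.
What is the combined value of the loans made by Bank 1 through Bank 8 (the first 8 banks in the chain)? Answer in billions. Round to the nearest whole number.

R2758 billion

Bank i lends (1 − rr)^i of the original deposit: Bank 1 lends 864.1·0.7900 = 682.6390, Bank 2 lends 864.1·0.7900² ≈ 539.2848, and so on.
Summing a geometric series: total = 864.1·[0.7900·(1 − 0.7900^8) / (1 − 0.7900)] ≈ 2757.5011 billion.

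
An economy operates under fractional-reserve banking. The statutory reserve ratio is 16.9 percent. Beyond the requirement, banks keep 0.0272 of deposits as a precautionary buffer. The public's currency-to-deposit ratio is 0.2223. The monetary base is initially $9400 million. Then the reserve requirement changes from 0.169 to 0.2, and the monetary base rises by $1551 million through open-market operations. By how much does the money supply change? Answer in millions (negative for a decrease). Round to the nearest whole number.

$2324 million

Before: m₁ = (1 + 0.2223) / (0.169 + 0.0272 + 0.2223) ≈ 2.920669, MB₁ = 9400, so M₁ = 2.920669 × 9400 = 27454.2886 million.
After: m₂ = (1 + 0.2223) / (0.2 + 0.0272 + 0.2223) ≈ 2.719244, MB₂ = 9400 + 1551 = 10951, so M₂ = 2.719244 × 10951 ≈ 29778.441 million.
ΔM = M₂ − M₁ = 29778.441 − 27454.2886 = 2324.1524 million.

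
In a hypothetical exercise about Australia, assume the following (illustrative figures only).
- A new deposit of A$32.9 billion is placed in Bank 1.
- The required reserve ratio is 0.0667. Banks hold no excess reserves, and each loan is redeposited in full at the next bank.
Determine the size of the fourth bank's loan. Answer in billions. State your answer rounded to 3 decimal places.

Each bank lends a fraction (1 − rr) = 0.9333 of the deposit it receives, so Bank 4 receives 32.9·0.9333^3 and lends 32.9·0.9333^4 ≈ 24.9621 billion.

A$24.962 billion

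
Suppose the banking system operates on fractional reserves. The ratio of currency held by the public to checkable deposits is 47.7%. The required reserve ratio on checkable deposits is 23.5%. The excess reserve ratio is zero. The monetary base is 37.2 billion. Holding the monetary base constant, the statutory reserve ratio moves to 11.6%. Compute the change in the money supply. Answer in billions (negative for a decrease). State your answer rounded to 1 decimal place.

15.5 billion

Initially m₁ = (1 + 0.477) / (0.235 + 0.477) ≈ 2.0744, so M₁ = 2.0744 × 37.2 ≈ 77.1677 billion.
After the change m₂ = (1 + 0.477) / (0.116 + 0.477) ≈ 2.4907, so M₂ = 2.4907 × 37.2 ≈ 92.654 billion.
ΔM = M₂ − M₁ = 92.654 − 77.1677 = 15.4863 billion.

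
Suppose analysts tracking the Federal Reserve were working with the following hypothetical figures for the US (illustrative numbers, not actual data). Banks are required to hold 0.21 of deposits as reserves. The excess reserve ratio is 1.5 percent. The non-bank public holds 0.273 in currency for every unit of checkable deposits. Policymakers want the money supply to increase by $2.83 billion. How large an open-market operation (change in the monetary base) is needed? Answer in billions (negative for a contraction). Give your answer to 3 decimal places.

The money multiplier is m = (1 + c) / (rr + e + c) = (1 + 0.273) / (0.21 + 0.015 + 0.273) ≈ 2.55622.
ΔMB = ΔM / m = (+2.83) / 2.55622 ≈ 1.1071 billion.

$1.107 billion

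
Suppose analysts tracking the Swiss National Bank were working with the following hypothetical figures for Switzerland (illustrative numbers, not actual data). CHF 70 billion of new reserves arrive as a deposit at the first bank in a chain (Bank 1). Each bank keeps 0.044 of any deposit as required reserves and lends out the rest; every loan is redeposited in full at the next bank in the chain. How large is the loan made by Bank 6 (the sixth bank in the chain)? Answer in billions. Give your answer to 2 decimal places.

Each bank lends a fraction (1 − rr) = 0.9560 of the deposit it receives, so Bank 6 receives 70·0.9560^5 and lends 70·0.9560^6 ≈ 53.4374 billion.

CHF 53.44 billion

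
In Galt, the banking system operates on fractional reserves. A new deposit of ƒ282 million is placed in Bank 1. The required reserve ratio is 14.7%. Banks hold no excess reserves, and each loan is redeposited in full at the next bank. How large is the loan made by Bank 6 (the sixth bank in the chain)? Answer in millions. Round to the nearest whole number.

ƒ109 million

Each bank lends a fraction (1 − rr) = 0.8530 of the deposit it receives, so Bank 6 receives 282·0.8530^5 and lends 282·0.8530^6 ≈ 108.6284 million.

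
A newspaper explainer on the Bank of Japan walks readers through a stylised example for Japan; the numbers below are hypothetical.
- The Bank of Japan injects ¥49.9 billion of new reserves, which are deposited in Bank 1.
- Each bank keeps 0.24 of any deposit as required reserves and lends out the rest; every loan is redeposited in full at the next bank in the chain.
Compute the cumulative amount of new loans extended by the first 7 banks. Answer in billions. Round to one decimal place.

¥134.9 billion

Bank i lends (1 − rr)^i of the original deposit: Bank 1 lends 49.9·0.7600 = 37.9240, Bank 2 lends 49.9·0.7600² ≈ 28.8222, and so on.
Summing a geometric series: total = 49.9·[0.7600·(1 − 0.7600^7) / (1 − 0.7600)] ≈ 134.8748 billion.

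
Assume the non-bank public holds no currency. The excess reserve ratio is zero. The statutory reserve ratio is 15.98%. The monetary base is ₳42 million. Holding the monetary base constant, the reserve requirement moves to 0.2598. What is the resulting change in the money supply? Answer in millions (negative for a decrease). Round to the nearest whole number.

Initially m₁ = 1 / (0.1598) ≈ 6.2578, so M₁ = 6.2578 × 42 = 262.8276 million.
After the change m₂ = 1 / (0.2598) ≈ 3.8491, so M₂ = 3.8491 × 42 = 161.6622 million.
ΔM = M₂ − M₁ = 161.6622 − 262.8276 = -101.1654 million.

-101 million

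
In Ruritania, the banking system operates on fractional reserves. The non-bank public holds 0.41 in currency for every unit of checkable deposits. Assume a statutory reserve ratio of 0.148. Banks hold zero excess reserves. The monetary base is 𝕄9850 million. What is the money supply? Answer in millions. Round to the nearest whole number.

𝕄24890 million

The money multiplier is m = (1 + c) / (rr + c) = (1 + 0.41) / (0.148 + 0.41) ≈ 2.52688.
So M = m × MB = 2.52688 × 9850 = 24889.768 million.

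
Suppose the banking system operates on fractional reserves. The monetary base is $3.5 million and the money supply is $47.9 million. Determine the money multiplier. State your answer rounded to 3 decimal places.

13.686

The money multiplier is m = M / MB = 47.9 / 3.5 ≈ 13.68571.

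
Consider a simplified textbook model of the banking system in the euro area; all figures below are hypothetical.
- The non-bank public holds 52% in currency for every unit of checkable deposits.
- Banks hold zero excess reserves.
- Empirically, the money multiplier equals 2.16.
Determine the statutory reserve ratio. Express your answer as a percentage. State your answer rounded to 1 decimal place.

Using m = 2.16. Since m = (1 + c)/(c + rr + e), the denominator satisfies c + rr + e = (1 + c)/m = (1 + 0.52) / 2.16 ≈ 0.703704.
With c = 0.52 and e = 0, the statutory reserve ratio is 0.703704 − 0.52 − 0 = 0.183704.

18.4%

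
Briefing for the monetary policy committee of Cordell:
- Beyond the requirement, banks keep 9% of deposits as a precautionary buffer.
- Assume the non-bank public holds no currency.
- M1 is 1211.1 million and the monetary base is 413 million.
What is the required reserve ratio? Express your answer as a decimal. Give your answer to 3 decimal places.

Using m = M/MB = 1211.1/413 ≈ 2.932446. Since m = (1 + c)/(c + rr + e), the denominator satisfies c + rr + e = (1 + c)/m = (1 + 0) / 2.932446 ≈ 0.341012.
With c = 0 and e = 0.09, the required reserve ratio is 0.341012 − 0 − 0.09 = 0.251012.

0.251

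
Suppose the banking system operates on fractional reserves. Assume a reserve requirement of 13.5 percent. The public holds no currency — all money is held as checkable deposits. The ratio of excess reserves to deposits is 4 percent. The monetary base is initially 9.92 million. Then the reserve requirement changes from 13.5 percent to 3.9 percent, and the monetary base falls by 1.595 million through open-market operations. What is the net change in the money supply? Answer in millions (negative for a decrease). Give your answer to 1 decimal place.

48.7 million

Before: m₁ = 1 / (0.135 + 0.04) ≈ 5.7143, MB₁ = 9.92, so M₁ = 5.7143 × 9.92 ≈ 56.6859 million.
After: m₂ = 1 / (0.039 + 0.04) ≈ 12.6582, MB₂ = 9.92 − 1.595 = 8.325, so M₂ = 12.6582 × 8.325 ≈ 105.3795 million.
ΔM = M₂ − M₁ = 105.3795 − 56.6859 = 48.6936 million.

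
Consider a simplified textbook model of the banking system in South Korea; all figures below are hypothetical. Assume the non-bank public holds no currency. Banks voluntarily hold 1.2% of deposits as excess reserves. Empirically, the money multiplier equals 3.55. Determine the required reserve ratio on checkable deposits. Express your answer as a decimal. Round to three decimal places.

Using m = 3.55. Since m = (1 + c)/(c + rr + e), the denominator satisfies c + rr + e = (1 + c)/m = (1 + 0) / 3.55 ≈ 0.281690.
With c = 0 and e = 0.012, the required reserve ratio on checkable deposits is 0.281690 − 0 − 0.012 = 0.26969.

0.270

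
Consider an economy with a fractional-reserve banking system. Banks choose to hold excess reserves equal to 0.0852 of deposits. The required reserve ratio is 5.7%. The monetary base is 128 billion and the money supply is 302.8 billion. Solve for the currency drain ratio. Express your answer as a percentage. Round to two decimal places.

48.59%

Using m = M/MB = 302.8/128 = 2.365625. From m = (1 + c)/(c + rr + e), rearranging gives 1 + c = m·(c + rr + e), so c·(1 − m) = m·(rr + e) − 1.
Hence c = [m·(rr + e) − 1]/(1 − m) = [2.365625 × (0.057 + 0.0852) − 1] / (1 − 2.365625) ≈ 0.485937.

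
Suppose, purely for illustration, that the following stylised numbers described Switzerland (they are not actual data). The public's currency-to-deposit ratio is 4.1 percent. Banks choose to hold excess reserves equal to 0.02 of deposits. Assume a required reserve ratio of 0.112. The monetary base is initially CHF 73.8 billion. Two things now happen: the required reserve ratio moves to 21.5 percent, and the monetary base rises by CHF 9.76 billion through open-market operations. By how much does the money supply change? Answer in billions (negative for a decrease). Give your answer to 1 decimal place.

-128.9 billion

Before: m₁ = (1 + 0.041) / (0.112 + 0.02 + 0.041) ≈ 6.0173, MB₁ = 73.8, so M₁ = 6.0173 × 73.8 ≈ 444.0767 billion.
After: m₂ = (1 + 0.041) / (0.215 + 0.02 + 0.041) ≈ 3.7717, MB₂ = 73.8 + 9.76 = 83.56, so M₂ = 3.7717 × 83.56 ≈ 315.1633 billion.
ΔM = M₂ − M₁ = 315.1633 − 444.0767 = -128.9134 billion.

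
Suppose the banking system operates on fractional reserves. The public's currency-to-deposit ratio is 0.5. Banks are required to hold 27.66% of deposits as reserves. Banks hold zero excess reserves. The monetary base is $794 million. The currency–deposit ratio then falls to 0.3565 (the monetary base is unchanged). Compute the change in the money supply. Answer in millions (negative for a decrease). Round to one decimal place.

Initially m₁ = (1 + 0.5) / (0.2766 + 0.5) ≈ 1.93150, so M₁ = 1.93150 × 794 = 1533.611 million.
After the change m₂ = (1 + 0.3565) / (0.2766 + 0.3565) ≈ 2.14263, so M₂ = 2.14263 × 794 ≈ 1701.2482 million.
ΔM = M₂ − M₁ = 1701.2482 − 1533.611 = 167.6372 million.

$167.6 million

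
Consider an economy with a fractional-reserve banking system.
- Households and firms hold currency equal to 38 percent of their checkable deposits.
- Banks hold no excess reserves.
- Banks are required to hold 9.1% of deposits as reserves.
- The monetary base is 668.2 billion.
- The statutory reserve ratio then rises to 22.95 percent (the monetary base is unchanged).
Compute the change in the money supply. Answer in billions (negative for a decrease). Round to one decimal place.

Initially m₁ = (1 + 0.38) / (0.091 + 0.38) ≈ 2.92994, so M₁ = 2.92994 × 668.2 ≈ 1957.7859 billion.
After the change m₂ = (1 + 0.38) / (0.2295 + 0.38) ≈ 2.26415, so M₂ = 2.26415 × 668.2 ≈ 1512.905 billion.
ΔM = M₂ − M₁ = 1512.905 − 1957.7859 = -444.8809 billion.

-444.9 billion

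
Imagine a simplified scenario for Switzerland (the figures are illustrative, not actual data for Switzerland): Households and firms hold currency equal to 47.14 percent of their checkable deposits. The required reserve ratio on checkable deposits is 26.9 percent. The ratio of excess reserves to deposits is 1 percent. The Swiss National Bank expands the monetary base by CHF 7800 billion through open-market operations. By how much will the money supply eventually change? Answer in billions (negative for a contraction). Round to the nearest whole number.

CHF 15294 billion

The money multiplier is m = (1 + c) / (rr + e + c) = (1 + 0.4714) / (0.269 + 0.01 + 0.4714) ≈ 1.96082.
The purchase adds 7800 billion of base, so ΔM = m × ΔMB = 1.96082 × (+7800) = 15294.396 billion.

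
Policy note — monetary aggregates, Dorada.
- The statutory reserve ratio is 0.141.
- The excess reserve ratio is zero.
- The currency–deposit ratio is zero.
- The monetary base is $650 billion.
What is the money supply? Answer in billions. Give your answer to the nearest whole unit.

$4610 billion

With no currency drain or excess reserves, the money multiplier is m = 1/rr = 1/0.141 ≈ 7.0922.
Money supply M = m × MB = 7.0922 × 650 = 4609.93 billion.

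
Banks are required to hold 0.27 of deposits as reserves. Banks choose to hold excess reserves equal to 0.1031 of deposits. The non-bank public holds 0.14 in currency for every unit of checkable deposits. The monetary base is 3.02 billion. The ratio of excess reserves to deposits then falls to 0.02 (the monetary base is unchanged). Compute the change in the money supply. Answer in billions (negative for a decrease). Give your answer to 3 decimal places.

Initially m₁ = (1 + 0.14) / (0.27 + 0.1031 + 0.14) ≈ 2.22179, so M₁ = 2.22179 × 3.02 ≈ 6.7098 billion.
After the change m₂ = (1 + 0.14) / (0.27 + 0.02 + 0.14) ≈ 2.65116, so M₂ = 2.65116 × 3.02 ≈ 8.0065 billion.
ΔM = M₂ − M₁ = 8.0065 − 6.7098 = 1.2967 billion.

1.297 billion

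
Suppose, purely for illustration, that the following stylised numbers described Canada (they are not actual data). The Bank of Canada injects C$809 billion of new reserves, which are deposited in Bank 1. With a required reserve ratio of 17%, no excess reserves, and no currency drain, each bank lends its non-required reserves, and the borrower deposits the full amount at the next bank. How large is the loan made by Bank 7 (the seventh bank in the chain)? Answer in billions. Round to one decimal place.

C$219.5 billion

Each bank lends a fraction (1 − rr) = 0.8300 of the deposit it receives, so Bank 7 receives 809·0.8300^6 and lends 809·0.8300^7 ≈ 219.5307 billion.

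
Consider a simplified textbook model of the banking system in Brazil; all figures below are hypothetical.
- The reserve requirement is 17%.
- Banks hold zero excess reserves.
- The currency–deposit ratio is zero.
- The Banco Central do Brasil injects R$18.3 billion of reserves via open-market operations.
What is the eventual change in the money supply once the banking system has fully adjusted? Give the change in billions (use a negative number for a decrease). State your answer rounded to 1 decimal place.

The simple money multiplier is m = 1/rr = 1/0.17 ≈ 5.8824.
An open-market purchase increases the monetary base by 18.3 billion, so ΔM = m × ΔMB = 5.8824 × 18.3 ≈ 107.6479 billion.

R$107.6 billion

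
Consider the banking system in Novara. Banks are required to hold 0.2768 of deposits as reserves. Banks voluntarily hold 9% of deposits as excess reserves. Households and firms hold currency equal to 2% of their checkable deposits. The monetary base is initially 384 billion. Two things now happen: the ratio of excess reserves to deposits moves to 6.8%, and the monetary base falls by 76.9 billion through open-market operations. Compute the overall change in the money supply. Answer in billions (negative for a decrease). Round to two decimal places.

-153.95 billion

Before: m₁ = (1 + 0.02) / (0.2768 + 0.09 + 0.02) ≈ 2.637022, MB₁ = 384, so M₁ = 2.637022 × 384 ≈ 1012.6164 billion.
After: m₂ = (1 + 0.02) / (0.2768 + 0.068 + 0.02) ≈ 2.796053, MB₂ = 384 − 76.9 = 307.1, so M₂ = 2.796053 × 307.1 ≈ 858.6679 billion.
ΔM = M₂ − M₁ = 858.6679 − 1012.6164 = -153.9485 billion.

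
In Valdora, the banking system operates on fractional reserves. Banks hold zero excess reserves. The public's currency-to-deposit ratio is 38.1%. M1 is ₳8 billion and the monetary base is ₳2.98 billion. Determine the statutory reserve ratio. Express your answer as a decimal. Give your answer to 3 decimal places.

Using m = M/MB = 8/2.98 ≈ 2.684564. Since m = (1 + c)/(c + rr + e), the denominator satisfies c + rr + e = (1 + c)/m = (1 + 0.381) / 2.684564 ≈ 0.514422.
With c = 0.381 and e = 0, the statutory reserve ratio is 0.514422 − 0.381 − 0 = 0.133422.

0.133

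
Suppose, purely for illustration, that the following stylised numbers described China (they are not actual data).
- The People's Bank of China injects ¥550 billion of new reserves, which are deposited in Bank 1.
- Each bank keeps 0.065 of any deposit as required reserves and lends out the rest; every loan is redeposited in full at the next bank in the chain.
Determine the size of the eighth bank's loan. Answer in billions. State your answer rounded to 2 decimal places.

Each bank lends a fraction (1 − rr) = 0.9350 of the deposit it receives, so Bank 8 receives 550·0.9350^7 and lends 550·0.9350^8 ≈ 321.2592 billion.

¥321.26 billion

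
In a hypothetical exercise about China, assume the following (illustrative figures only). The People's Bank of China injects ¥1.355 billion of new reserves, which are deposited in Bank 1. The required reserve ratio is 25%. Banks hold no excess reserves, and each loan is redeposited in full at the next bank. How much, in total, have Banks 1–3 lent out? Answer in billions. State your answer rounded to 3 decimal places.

¥2.350 billion

Bank i lends (1 − rr)^i of the original deposit: Bank 1 lends 1.355·0.7500 ≈ 1.0162, Bank 2 lends 1.355·0.7500² ≈ 0.7622, and so on.
Summing a geometric series: total = 1.355·[0.7500·(1 − 0.7500^3) / (1 − 0.7500)] ≈ 2.3501 billion.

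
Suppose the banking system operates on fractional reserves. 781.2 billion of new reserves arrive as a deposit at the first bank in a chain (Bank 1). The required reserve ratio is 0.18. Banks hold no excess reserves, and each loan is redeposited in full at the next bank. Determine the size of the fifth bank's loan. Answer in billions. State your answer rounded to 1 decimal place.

289.6 billion

Each bank lends a fraction (1 − rr) = 0.8200 of the deposit it receives, so Bank 5 receives 781.2·0.8200^4 and lends 781.2·0.8200^5 ≈ 289.6220 billion.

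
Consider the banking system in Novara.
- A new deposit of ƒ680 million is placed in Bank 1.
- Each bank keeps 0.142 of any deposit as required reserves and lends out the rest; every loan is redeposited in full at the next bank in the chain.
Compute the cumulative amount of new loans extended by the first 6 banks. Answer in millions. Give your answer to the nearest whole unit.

Bank i lends (1 − rr)^i of the original deposit: Bank 1 lends 680·0.8580 = 583.4400, Bank 2 lends 680·0.8580² ≈ 500.5915, and so on.
Summing a geometric series: total = 680·[0.8580·(1 − 0.8580^6) / (1 − 0.8580)] ≈ 2469.5338 million.

ƒ2470 million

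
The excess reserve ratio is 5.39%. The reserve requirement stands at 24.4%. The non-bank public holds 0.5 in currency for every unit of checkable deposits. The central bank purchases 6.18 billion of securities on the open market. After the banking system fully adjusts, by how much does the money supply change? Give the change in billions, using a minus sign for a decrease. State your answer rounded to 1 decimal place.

11.6 billion

The money multiplier is m = (1 + c) / (rr + e + c) = (1 + 0.5) / (0.244 + 0.0539 + 0.5) ≈ 1.8799.
The purchase adds 6.18 billion of base, so ΔM = m × ΔMB = 1.8799 × (+6.18) ≈ 11.6178 billion.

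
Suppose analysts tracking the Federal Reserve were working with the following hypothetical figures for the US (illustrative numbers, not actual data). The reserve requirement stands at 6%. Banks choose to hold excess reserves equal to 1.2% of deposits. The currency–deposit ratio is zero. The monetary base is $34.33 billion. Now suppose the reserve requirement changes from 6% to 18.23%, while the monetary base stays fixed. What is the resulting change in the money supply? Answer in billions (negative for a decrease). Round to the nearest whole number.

Initially m₁ = 1 / (0.06 + 0.012) ≈ 13.8889, so M₁ = 13.8889 × 34.33 ≈ 476.8059 billion.
After the change m₂ = 1 / (0.1823 + 0.012) ≈ 5.1467, so M₂ = 5.1467 × 34.33 ≈ 176.6862 billion.
ΔM = M₂ − M₁ = 176.6862 − 476.8059 = -300.1197 billion.

-300 billion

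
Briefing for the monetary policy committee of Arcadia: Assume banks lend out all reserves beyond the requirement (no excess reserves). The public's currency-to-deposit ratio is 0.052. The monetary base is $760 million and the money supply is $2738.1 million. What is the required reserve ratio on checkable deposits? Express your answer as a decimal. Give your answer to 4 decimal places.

Using m = M/MB = 2738.1/760 ≈ 3.602763. Since m = (1 + c)/(c + rr + e), the denominator satisfies c + rr + e = (1 + c)/m = (1 + 0.052) / 3.602763 ≈ 0.291998.
With c = 0.052 and e = 0, the required reserve ratio on checkable deposits is 0.291998 − 0.052 − 0 = 0.239998.

0.2400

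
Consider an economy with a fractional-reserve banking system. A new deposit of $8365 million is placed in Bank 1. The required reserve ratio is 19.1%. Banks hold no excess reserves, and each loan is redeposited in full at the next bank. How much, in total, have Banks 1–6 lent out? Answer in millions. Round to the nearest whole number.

$25498 million

Bank i lends (1 − rr)^i of the original deposit: Bank 1 lends 8365·0.8090 = 6767.2850, Bank 2 lends 8365·0.8090² ≈ 5474.7336, and so on.
Summing a geometric series: total = 8365·[0.8090·(1 − 0.8090^6) / (1 − 0.8090)] ≈ 25497.9992 million.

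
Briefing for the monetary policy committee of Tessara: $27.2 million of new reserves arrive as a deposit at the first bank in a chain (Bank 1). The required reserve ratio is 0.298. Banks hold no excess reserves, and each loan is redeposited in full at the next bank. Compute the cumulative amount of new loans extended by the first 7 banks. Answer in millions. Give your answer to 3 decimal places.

Bank i lends (1 − rr)^i of the original deposit: Bank 1 lends 27.2·0.7020 = 19.0944, Bank 2 lends 27.2·0.7020² ≈ 13.4043, and so on.
Summing a geometric series: total = 27.2·[0.7020·(1 − 0.7020^7) / (1 − 0.7020)] ≈ 58.6919 million.

$58.692 million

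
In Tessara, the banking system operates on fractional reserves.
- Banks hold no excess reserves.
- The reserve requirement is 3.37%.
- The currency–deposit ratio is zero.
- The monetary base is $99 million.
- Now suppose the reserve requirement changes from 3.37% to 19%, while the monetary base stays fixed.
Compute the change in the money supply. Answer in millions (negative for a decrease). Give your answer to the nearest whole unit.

-2417 million

Initially m₁ = 1 / (0.0337) ≈ 29.6736, so M₁ = 29.6736 × 99 = 2937.6864 million.
After the change m₂ = 1 / (0.19) ≈ 5.2632, so M₂ = 5.2632 × 99 = 521.0568 million.
ΔM = M₂ − M₁ = 521.0568 − 2937.6864 = -2416.6296 million.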